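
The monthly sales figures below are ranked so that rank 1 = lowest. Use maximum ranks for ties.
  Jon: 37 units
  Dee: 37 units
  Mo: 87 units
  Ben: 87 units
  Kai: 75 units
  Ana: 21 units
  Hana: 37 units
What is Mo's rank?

Sorted (ascending): 21, 37, 37, 37, 75, 87, 87
The 3 values of 37 occupy positions 2–4 → each gets rank 4.
The 2 values of 87 occupy positions 6–7 → each gets rank 7.
Mo has value 87 units → rank 7.

7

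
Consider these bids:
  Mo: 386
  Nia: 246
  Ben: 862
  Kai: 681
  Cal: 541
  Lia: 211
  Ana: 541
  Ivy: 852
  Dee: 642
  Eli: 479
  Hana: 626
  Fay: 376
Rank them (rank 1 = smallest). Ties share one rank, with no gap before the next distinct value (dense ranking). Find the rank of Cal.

6

Sorted (ascending): 211, 246, 376, 386, 479, 541, 541, 626, 642, 681, 852, 862
The 2 values of 541 share dense rank 6.
Remaining distinct values take the next consecutive integers.
Cal has value 541 → rank 6.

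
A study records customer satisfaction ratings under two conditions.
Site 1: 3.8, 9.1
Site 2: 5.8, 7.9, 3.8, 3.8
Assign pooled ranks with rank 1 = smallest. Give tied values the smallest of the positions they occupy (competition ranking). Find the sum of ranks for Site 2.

11

Sorted (ascending): 3.8, 3.8, 3.8, 5.8, 7.9, 9.1
The 3 values of 3.8 occupy positions 1–3 → each gets rank 1.
Site 2 values → pooled ranks: 5.8→4, 7.9→5, 3.8→1, 3.8→1
Rank sum = 4 + 5 + 1 + 1 = 11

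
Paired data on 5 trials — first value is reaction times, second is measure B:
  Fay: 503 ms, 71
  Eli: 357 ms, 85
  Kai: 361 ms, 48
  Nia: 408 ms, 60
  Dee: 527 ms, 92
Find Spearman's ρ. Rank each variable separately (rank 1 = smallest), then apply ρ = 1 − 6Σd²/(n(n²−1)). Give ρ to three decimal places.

Ranks of variable 1: 4, 1, 2, 3, 5
Ranks of variable 2: 3, 4, 1, 2, 5
d = r₁ − r₂: 1, -3, 1, 1, 0
d²: 1, 9, 1, 1, 0; Σd² = 12
ρ = 1 − 6·12/(5·24) = 1 − 72/120 = 0.400

0.400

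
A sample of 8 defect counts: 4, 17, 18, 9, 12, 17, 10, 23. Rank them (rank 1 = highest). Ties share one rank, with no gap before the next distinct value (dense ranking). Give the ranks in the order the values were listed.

Sorted (descending): 23, 18, 17, 17, 12, 10, 9, 4
The 2 values of 17 share dense rank 3.
Remaining distinct values take the next consecutive integers.

7, 3, 2, 6, 4, 3, 5, 1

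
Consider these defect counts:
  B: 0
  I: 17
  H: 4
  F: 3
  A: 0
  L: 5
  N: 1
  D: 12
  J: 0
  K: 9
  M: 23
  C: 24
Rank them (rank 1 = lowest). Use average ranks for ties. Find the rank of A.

Sorted (ascending): 0, 0, 0, 1, 3, 4, 5, 9, 12, 17, 23, 24
The 3 values of 0 occupy positions 1–3 → average rank 2.
A has value 0 → rank 2.

2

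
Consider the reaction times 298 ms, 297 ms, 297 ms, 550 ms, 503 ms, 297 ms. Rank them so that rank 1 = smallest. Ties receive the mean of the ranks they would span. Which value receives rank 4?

Sorted (ascending): 297, 297, 297, 298, 503, 550
The 3 values of 297 occupy positions 1–3 → average rank 2.
Rank 4 → value 298.

298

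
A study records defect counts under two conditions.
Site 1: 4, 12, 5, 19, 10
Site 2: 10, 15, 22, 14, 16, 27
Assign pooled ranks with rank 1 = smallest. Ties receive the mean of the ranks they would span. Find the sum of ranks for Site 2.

Sorted (ascending): 4, 5, 10, 10, 12, 14, 15, 16, 19, 22, 27
The 2 values of 10 occupy positions 3–4 → average rank (3+4)/2 = 3.5.
Site 2 values → pooled ranks: 10→3.5, 15→7, 22→10, 14→6, 16→8, 27→11
Rank sum = 3.5 + 7 + 10 + 6 + 8 + 11 = 45.5

45.5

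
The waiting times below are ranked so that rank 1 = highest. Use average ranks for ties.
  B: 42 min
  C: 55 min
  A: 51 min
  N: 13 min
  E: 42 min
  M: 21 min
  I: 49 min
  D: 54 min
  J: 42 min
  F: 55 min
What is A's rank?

Sorted (descending): 55, 55, 54, 51, 49, 42, 42, 42, 21, 13
The 2 values of 55 occupy positions 1–2 → average rank (1+2)/2 = 1.5.
The 3 values of 42 occupy positions 6–8 → average rank 7.
A has value 51 min → rank 4.

4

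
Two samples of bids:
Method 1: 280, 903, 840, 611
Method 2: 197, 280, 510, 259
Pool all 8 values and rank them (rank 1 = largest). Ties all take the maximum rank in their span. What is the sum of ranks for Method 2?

25

Sorted (descending): 903, 840, 611, 510, 280, 280, 259, 197
The 2 values of 280 occupy positions 5–6 → each gets rank 6.
Method 2 values → pooled ranks: 197→8, 280→6, 510→4, 259→7
Rank sum = 8 + 6 + 4 + 7 = 25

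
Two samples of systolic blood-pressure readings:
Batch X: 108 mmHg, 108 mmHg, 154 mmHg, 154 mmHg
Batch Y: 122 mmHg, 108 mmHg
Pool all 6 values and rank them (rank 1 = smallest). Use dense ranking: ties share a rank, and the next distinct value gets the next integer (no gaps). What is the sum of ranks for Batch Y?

Sorted (ascending): 108, 108, 108, 122, 154, 154
The 3 values of 108 share dense rank 1.
The 2 values of 154 share dense rank 3.
Remaining distinct values take the next consecutive integers.
Batch Y values → pooled ranks: 122→2, 108→1
Rank sum = 2 + 1 = 3

3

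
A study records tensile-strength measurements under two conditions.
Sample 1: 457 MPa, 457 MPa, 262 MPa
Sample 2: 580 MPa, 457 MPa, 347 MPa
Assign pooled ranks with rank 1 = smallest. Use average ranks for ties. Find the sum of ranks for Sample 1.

Sorted (ascending): 262, 347, 457, 457, 457, 580
The 3 values of 457 occupy positions 3–5 → average rank 4.
Sample 1 values → pooled ranks: 457→4, 457→4, 262→1
Rank sum = 4 + 4 + 1 = 9

9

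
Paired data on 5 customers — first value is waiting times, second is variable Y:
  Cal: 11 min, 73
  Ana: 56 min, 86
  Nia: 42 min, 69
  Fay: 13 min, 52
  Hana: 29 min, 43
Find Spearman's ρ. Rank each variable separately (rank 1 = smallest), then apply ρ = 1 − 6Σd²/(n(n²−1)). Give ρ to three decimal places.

0.300

Ranks of variable 1: 1, 5, 4, 2, 3
Ranks of variable 2: 4, 5, 3, 2, 1
d = r₁ − r₂: -3, 0, 1, 0, 2
d²: 9, 0, 1, 0, 4; Σd² = 14
ρ = 1 − 6·14/(5·24) = 1 − 84/120 = 0.300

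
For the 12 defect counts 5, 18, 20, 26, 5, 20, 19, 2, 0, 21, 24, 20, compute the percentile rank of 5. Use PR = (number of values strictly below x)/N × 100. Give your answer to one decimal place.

N = 12.
Strictly below 5: 2. Equal to 5: 2.
PR = 2/12 × 100 = 16.7

16.7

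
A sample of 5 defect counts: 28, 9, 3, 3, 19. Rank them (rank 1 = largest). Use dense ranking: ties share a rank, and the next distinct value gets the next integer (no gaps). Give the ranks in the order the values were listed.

1, 3, 4, 4, 2

Sorted (descending): 28, 19, 9, 3, 3
The 2 values of 3 share dense rank 4.
Remaining distinct values take the next consecutive integers.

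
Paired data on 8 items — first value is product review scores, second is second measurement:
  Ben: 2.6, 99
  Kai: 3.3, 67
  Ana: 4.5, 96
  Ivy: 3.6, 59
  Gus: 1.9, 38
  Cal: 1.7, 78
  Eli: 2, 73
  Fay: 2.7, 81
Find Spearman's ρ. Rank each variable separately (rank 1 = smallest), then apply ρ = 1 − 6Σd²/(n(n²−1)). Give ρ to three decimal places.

Ranks of variable 1: 4, 6, 8, 7, 2, 1, 3, 5
Ranks of variable 2: 8, 3, 7, 2, 1, 5, 4, 6
d = r₁ − r₂: -4, 3, 1, 5, 1, -4, -1, -1
d²: 16, 9, 1, 25, 1, 16, 1, 1; Σd² = 70
ρ = 1 − 6·70/(8·63) = 1 − 420/504 = 0.167

0.167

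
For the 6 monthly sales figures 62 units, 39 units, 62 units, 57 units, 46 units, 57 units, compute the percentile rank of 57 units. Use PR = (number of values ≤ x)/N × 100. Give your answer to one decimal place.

66.7

N = 6.
Strictly below 57: 2. Equal to 57: 2.
PR = 4/6 × 100 = 66.7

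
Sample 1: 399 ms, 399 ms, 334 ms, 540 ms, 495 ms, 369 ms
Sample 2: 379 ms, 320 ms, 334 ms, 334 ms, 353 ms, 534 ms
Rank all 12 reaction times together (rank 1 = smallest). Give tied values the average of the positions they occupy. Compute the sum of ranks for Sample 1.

48

Sorted (ascending): 320, 334, 334, 334, 353, 369, 379, 399, 399, 495, 534, 540
The 3 values of 334 occupy positions 2–4 → average rank 3.
The 2 values of 399 occupy positions 8–9 → average rank (8+9)/2 = 8.5.
Sample 1 values → pooled ranks: 399→8.5, 399→8.5, 334→3, 540→12, 495→10, 369→6
Rank sum = 8.5 + 8.5 + 3 + 12 + 10 + 6 = 48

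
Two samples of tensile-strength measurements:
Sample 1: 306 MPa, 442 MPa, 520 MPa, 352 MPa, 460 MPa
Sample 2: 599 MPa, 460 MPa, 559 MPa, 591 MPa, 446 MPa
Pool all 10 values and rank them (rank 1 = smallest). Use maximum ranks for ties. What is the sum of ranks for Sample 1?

Sorted (ascending): 306, 352, 442, 446, 460, 460, 520, 559, 591, 599
The 2 values of 460 occupy positions 5–6 → each gets rank 6.
Sample 1 values → pooled ranks: 306→1, 442→3, 520→7, 352→2, 460→6
Rank sum = 1 + 3 + 7 + 2 + 6 = 19

19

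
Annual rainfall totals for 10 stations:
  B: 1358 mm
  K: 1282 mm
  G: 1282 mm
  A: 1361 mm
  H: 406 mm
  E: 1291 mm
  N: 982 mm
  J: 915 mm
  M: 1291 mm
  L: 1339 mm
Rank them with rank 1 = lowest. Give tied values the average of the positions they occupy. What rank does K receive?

Sorted (ascending): 406, 915, 982, 1282, 1282, 1291, 1291, 1339, 1358, 1361
The 2 values of 1282 occupy positions 4–5 → average rank (4+5)/2 = 4.5.
The 2 values of 1291 occupy positions 6–7 → average rank (6+7)/2 = 6.5.
K has value 1282 mm → rank 4.5.

4.5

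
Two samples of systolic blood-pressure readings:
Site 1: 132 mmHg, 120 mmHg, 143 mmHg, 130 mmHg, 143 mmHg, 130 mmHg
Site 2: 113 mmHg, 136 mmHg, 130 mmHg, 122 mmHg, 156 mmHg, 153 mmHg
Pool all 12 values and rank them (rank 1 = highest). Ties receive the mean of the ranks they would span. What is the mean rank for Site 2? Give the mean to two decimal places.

Sorted (descending): 156, 153, 143, 143, 136, 132, 130, 130, 130, 122, 120, 113
The 2 values of 143 occupy positions 3–4 → average rank (3+4)/2 = 3.5.
The 3 values of 130 occupy positions 7–9 → average rank 8.
Site 2 values → pooled ranks: 113→12, 136→5, 130→8, 122→10, 156→1, 153→2
Mean rank = (12 + 5 + 8 + 10 + 1 + 2) / 6 = 6.33

6.33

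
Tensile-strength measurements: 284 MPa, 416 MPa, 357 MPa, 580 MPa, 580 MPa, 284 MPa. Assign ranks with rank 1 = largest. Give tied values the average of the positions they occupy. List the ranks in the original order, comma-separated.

Sorted (descending): 580, 580, 416, 357, 284, 284
The 2 values of 580 occupy positions 1–2 → average rank (1+2)/2 = 1.5.
The 2 values of 284 occupy positions 5–6 → average rank (5+6)/2 = 5.5.

5.5, 3, 4, 1.5, 1.5, 5.5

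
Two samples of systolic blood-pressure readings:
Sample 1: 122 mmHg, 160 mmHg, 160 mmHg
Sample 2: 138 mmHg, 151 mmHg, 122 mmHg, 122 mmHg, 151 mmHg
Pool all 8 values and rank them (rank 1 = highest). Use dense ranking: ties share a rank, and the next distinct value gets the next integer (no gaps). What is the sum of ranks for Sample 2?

Sorted (descending): 160, 160, 151, 151, 138, 122, 122, 122
The 2 values of 160 share dense rank 1.
The 2 values of 151 share dense rank 2.
The 3 values of 122 share dense rank 4.
Remaining distinct values take the next consecutive integers.
Sample 2 values → pooled ranks: 138→3, 151→2, 122→4, 122→4, 151→2
Rank sum = 3 + 2 + 4 + 4 + 2 = 15

15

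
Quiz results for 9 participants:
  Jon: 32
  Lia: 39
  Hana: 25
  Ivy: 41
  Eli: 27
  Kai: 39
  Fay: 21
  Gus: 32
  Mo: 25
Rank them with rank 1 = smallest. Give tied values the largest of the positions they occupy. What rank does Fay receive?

Sorted (ascending): 21, 25, 25, 27, 32, 32, 39, 39, 41
The 2 values of 25 occupy positions 2–3 → each gets rank 3.
The 2 values of 32 occupy positions 5–6 → each gets rank 6.
The 2 values of 39 occupy positions 7–8 → each gets rank 8.
Fay has value 21 → rank 1.

1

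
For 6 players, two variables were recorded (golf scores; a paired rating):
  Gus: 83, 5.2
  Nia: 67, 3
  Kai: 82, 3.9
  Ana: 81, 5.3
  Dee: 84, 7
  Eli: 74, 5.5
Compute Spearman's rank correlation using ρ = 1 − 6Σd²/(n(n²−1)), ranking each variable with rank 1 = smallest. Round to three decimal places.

Ranks of variable 1: 5, 1, 4, 3, 6, 2
Ranks of variable 2: 3, 1, 2, 4, 6, 5
d = r₁ − r₂: 2, 0, 2, -1, 0, -3
d²: 4, 0, 4, 1, 0, 9; Σd² = 18
ρ = 1 − 6·18/(6·35) = 1 − 108/210 = 0.486

0.486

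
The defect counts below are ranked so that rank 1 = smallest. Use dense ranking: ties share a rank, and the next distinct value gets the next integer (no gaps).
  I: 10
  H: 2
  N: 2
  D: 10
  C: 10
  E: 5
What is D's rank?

Sorted (ascending): 2, 2, 5, 10, 10, 10
The 2 values of 2 share dense rank 1.
The 3 values of 10 share dense rank 3.
Remaining distinct values take the next consecutive integers.
D has value 10 → rank 3.

3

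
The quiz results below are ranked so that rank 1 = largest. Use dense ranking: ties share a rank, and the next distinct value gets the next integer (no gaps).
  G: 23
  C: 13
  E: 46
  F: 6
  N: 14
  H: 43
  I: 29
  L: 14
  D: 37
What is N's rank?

6

Sorted (descending): 46, 43, 37, 29, 23, 14, 14, 13, 6
The 2 values of 14 share dense rank 6.
Remaining distinct values take the next consecutive integers.
N has value 14 → rank 6.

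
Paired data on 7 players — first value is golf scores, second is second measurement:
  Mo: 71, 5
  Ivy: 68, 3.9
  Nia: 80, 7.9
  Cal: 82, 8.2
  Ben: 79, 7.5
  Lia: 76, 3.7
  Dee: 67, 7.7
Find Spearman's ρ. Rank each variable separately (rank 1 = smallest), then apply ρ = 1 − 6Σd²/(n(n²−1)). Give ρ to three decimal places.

Ranks of variable 1: 3, 2, 6, 7, 5, 4, 1
Ranks of variable 2: 3, 2, 6, 7, 4, 1, 5
d = r₁ − r₂: 0, 0, 0, 0, 1, 3, -4
d²: 0, 0, 0, 0, 1, 9, 16; Σd² = 26
ρ = 1 − 6·26/(7·48) = 1 − 156/336 = 0.536

0.536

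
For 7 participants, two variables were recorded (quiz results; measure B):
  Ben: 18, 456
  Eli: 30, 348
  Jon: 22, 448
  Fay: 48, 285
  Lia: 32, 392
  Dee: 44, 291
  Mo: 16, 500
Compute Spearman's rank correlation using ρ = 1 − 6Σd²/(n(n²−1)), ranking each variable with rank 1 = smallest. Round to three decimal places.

Ranks of variable 1: 2, 4, 3, 7, 5, 6, 1
Ranks of variable 2: 6, 3, 5, 1, 4, 2, 7
d = r₁ − r₂: -4, 1, -2, 6, 1, 4, -6
d²: 16, 1, 4, 36, 1, 16, 36; Σd² = 110
ρ = 1 − 6·110/(7·48) = 1 − 660/336 = -0.964

-0.964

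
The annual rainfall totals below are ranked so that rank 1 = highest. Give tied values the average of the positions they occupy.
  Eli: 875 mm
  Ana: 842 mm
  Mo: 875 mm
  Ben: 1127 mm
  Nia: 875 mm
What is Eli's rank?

Sorted (descending): 1127, 875, 875, 875, 842
The 3 values of 875 occupy positions 2–4 → average rank 3.
Eli has value 875 mm → rank 3.

3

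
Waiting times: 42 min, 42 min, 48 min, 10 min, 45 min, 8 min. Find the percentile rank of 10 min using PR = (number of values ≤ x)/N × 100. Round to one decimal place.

33.3

N = 6.
Strictly below 10: 1. Equal to 10: 1.
PR = 2/6 × 100 = 33.3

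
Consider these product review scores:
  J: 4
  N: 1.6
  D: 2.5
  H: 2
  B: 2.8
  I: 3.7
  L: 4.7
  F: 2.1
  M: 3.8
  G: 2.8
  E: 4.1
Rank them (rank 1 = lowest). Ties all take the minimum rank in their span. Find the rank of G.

5

Sorted (ascending): 1.6, 2, 2.1, 2.5, 2.8, 2.8, 3.7, 3.8, 4, 4.1, 4.7
The 2 values of 2.8 occupy positions 5–6 → each gets rank 5.
G has value 2.8 → rank 5.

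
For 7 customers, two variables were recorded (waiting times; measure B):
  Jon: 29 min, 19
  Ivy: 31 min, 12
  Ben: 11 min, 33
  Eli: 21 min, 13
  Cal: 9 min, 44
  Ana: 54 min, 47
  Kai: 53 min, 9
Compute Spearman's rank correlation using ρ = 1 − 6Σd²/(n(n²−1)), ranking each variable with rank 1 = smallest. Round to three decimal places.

-0.214

Ranks of variable 1: 4, 5, 2, 3, 1, 7, 6
Ranks of variable 2: 4, 2, 5, 3, 6, 7, 1
d = r₁ − r₂: 0, 3, -3, 0, -5, 0, 5
d²: 0, 9, 9, 0, 25, 0, 25; Σd² = 68
ρ = 1 − 6·68/(7·48) = 1 − 408/336 = -0.214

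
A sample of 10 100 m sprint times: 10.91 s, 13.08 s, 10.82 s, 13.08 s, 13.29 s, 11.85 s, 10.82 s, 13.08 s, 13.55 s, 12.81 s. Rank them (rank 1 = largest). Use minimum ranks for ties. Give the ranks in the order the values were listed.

8, 3, 9, 3, 2, 7, 9, 3, 1, 6

Sorted (descending): 13.55, 13.29, 13.08, 13.08, 13.08, 12.81, 11.85, 10.91, 10.82, 10.82
The 3 values of 13.08 occupy positions 3–5 → each gets rank 3.
The 2 values of 10.82 occupy positions 9–10 → each gets rank 9.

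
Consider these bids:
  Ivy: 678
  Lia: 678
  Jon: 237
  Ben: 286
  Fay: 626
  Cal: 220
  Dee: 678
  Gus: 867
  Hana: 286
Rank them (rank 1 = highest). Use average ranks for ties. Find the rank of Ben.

6.5

Sorted (descending): 867, 678, 678, 678, 626, 286, 286, 237, 220
The 3 values of 678 occupy positions 2–4 → average rank 3.
The 2 values of 286 occupy positions 6–7 → average rank (6+7)/2 = 6.5.
Ben has value 286 → rank 6.5.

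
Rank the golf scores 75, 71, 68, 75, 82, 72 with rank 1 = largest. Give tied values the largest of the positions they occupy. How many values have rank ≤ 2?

1

Sorted (descending): 82, 75, 75, 72, 71, 68
The 2 values of 75 occupy positions 2–3 → each gets rank 3.
Ranks ≤ 2: {1} → 1 value.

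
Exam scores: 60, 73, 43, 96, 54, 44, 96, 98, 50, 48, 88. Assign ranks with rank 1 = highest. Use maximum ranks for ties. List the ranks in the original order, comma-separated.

Sorted (descending): 98, 96, 96, 88, 73, 60, 54, 50, 48, 44, 43
The 2 values of 96 occupy positions 2–3 → each gets rank 3.

6, 5, 11, 3, 7, 10, 3, 1, 8, 9, 4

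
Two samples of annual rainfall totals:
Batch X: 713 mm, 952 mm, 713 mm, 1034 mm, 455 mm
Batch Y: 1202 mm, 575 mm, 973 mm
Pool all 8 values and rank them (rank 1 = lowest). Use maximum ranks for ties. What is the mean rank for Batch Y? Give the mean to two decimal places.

5.33

Sorted (ascending): 455, 575, 713, 713, 952, 973, 1034, 1202
The 2 values of 713 occupy positions 3–4 → each gets rank 4.
Batch Y values → pooled ranks: 1202→8, 575→2, 973→6
Mean rank = (8 + 2 + 6) / 3 = 5.33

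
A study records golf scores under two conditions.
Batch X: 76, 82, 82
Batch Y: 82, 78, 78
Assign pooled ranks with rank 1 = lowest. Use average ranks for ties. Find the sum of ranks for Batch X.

11

Sorted (ascending): 76, 78, 78, 82, 82, 82
The 2 values of 78 occupy positions 2–3 → average rank (2+3)/2 = 2.5.
The 3 values of 82 occupy positions 4–6 → average rank 5.
Batch X values → pooled ranks: 76→1, 82→5, 82→5
Rank sum = 1 + 5 + 5 = 11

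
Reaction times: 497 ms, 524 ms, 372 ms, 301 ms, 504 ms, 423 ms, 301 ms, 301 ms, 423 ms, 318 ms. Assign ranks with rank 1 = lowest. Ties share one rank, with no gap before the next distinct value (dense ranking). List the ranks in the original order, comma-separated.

5, 7, 3, 1, 6, 4, 1, 1, 4, 2

Sorted (ascending): 301, 301, 301, 318, 372, 423, 423, 497, 504, 524
The 3 values of 301 share dense rank 1.
The 2 values of 423 share dense rank 4.
Remaining distinct values take the next consecutive integers.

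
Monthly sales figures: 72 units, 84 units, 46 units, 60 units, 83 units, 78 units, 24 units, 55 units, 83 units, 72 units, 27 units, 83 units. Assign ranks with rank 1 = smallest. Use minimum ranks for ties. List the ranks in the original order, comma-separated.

6, 12, 3, 5, 9, 8, 1, 4, 9, 6, 2, 9

Sorted (ascending): 24, 27, 46, 55, 60, 72, 72, 78, 83, 83, 83, 84
The 2 values of 72 occupy positions 6–7 → each gets rank 6.
The 3 values of 83 occupy positions 9–11 → each gets rank 9.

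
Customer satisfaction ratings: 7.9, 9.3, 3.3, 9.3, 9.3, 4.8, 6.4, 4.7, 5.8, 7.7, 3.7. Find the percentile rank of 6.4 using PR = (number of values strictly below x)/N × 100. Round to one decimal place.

N = 11.
Strictly below 6.4: 5. Equal to 6.4: 1.
PR = 5/11 × 100 = 45.5

45.5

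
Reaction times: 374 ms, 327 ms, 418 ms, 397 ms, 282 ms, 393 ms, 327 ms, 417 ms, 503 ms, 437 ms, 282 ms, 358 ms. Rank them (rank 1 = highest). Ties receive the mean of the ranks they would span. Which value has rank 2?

Sorted (descending): 503, 437, 418, 417, 397, 393, 374, 358, 327, 327, 282, 282
The 2 values of 327 occupy positions 9–10 → average rank (9+10)/2 = 9.5.
The 2 values of 282 occupy positions 11–12 → average rank (11+12)/2 = 11.5.
Rank 2 → value 437.

437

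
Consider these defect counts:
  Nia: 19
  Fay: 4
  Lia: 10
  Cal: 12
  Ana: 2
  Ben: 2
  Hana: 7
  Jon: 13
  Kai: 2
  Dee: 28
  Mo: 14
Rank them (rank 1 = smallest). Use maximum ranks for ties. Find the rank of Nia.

Sorted (ascending): 2, 2, 2, 4, 7, 10, 12, 13, 14, 19, 28
The 3 values of 2 occupy positions 1–3 → each gets rank 3.
Nia has value 19 → rank 10.

10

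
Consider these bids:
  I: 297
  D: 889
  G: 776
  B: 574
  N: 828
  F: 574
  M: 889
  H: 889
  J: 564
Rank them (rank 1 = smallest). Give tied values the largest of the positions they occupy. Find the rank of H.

9

Sorted (ascending): 297, 564, 574, 574, 776, 828, 889, 889, 889
The 2 values of 574 occupy positions 3–4 → each gets rank 4.
The 3 values of 889 occupy positions 7–9 → each gets rank 9.
H has value 889 → rank 9.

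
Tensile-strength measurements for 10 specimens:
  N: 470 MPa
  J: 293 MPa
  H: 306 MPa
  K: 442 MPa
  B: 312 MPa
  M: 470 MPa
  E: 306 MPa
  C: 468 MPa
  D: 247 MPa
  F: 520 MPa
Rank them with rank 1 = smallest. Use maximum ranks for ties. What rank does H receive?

4

Sorted (ascending): 247, 293, 306, 306, 312, 442, 468, 470, 470, 520
The 2 values of 306 occupy positions 3–4 → each gets rank 4.
The 2 values of 470 occupy positions 8–9 → each gets rank 9.
H has value 306 MPa → rank 4.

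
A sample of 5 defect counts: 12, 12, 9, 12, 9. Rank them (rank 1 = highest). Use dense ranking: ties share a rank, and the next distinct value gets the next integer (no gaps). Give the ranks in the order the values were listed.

Sorted (descending): 12, 12, 12, 9, 9
The 3 values of 12 share dense rank 1.
The 2 values of 9 share dense rank 2.

1, 1, 2, 1, 2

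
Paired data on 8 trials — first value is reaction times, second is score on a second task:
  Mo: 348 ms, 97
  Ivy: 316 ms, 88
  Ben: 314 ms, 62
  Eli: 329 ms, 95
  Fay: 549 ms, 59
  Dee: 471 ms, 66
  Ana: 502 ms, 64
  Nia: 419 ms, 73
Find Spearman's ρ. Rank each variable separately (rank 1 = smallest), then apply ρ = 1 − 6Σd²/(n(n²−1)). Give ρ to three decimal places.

Ranks of variable 1: 4, 2, 1, 3, 8, 6, 7, 5
Ranks of variable 2: 8, 6, 2, 7, 1, 4, 3, 5
d = r₁ − r₂: -4, -4, -1, -4, 7, 2, 4, 0
d²: 16, 16, 1, 16, 49, 4, 16, 0; Σd² = 118
ρ = 1 − 6·118/(8·63) = 1 − 708/504 = -0.405

-0.405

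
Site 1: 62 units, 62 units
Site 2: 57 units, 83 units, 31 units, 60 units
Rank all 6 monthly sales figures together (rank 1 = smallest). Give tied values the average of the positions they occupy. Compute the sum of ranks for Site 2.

12

Sorted (ascending): 31, 57, 60, 62, 62, 83
The 2 values of 62 occupy positions 4–5 → average rank (4+5)/2 = 4.5.
Site 2 values → pooled ranks: 57→2, 83→6, 31→1, 60→3
Rank sum = 2 + 6 + 1 + 3 = 12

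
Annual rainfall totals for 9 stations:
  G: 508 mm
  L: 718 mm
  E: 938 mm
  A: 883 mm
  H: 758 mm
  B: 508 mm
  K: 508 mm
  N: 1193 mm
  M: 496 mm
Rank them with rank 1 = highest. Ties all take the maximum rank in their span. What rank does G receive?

8

Sorted (descending): 1193, 938, 883, 758, 718, 508, 508, 508, 496
The 3 values of 508 occupy positions 6–8 → each gets rank 8.
G has value 508 mm → rank 8.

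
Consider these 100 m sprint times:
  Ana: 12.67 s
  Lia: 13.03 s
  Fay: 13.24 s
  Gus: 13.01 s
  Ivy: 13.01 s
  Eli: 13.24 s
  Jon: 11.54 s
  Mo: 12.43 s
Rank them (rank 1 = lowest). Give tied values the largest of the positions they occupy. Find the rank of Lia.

Sorted (ascending): 11.54, 12.43, 12.67, 13.01, 13.01, 13.03, 13.24, 13.24
The 2 values of 13.01 occupy positions 4–5 → each gets rank 5.
The 2 values of 13.24 occupy positions 7–8 → each gets rank 8.
Lia has value 13.03 s → rank 6.

6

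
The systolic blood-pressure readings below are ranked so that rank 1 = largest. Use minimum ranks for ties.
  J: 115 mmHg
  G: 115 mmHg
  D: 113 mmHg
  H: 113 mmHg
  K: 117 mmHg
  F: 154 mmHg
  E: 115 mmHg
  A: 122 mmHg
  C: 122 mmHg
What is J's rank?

5

Sorted (descending): 154, 122, 122, 117, 115, 115, 115, 113, 113
The 2 values of 122 occupy positions 2–3 → each gets rank 2.
The 3 values of 115 occupy positions 5–7 → each gets rank 5.
The 2 values of 113 occupy positions 8–9 → each gets rank 8.
J has value 115 mmHg → rank 5.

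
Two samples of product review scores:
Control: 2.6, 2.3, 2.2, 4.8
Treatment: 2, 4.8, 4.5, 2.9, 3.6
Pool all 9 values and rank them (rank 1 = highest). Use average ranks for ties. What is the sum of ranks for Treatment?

22.5

Sorted (descending): 4.8, 4.8, 4.5, 3.6, 2.9, 2.6, 2.3, 2.2, 2
The 2 values of 4.8 occupy positions 1–2 → average rank (1+2)/2 = 1.5.
Treatment values → pooled ranks: 2→9, 4.8→1.5, 4.5→3, 2.9→5, 3.6→4
Rank sum = 9 + 1.5 + 3 + 5 + 4 = 22.5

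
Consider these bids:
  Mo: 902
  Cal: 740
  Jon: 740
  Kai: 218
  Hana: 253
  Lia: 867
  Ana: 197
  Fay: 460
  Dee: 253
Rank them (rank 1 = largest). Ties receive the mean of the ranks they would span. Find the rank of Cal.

3.5

Sorted (descending): 902, 867, 740, 740, 460, 253, 253, 218, 197
The 2 values of 740 occupy positions 3–4 → average rank (3+4)/2 = 3.5.
The 2 values of 253 occupy positions 6–7 → average rank (6+7)/2 = 6.5.
Cal has value 740 → rank 3.5.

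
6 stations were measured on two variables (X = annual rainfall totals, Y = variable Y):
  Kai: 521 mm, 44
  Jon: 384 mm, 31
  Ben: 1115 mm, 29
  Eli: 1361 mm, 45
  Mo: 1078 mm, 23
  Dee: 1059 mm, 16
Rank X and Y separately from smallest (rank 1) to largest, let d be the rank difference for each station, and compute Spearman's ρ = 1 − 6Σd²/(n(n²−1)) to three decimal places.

0.143

Ranks of variable 1: 2, 1, 5, 6, 4, 3
Ranks of variable 2: 5, 4, 3, 6, 2, 1
d = r₁ − r₂: -3, -3, 2, 0, 2, 2
d²: 9, 9, 4, 0, 4, 4; Σd² = 30
ρ = 1 − 6·30/(6·35) = 1 − 180/210 = 0.143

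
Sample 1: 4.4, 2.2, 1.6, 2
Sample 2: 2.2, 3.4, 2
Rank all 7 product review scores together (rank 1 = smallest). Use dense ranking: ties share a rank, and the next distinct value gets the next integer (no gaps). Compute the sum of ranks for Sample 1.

Sorted (ascending): 1.6, 2, 2, 2.2, 2.2, 3.4, 4.4
The 2 values of 2 share dense rank 2.
The 2 values of 2.2 share dense rank 3.
Remaining distinct values take the next consecutive integers.
Sample 1 values → pooled ranks: 4.4→5, 2.2→3, 1.6→1, 2→2
Rank sum = 5 + 3 + 1 + 2 = 11

11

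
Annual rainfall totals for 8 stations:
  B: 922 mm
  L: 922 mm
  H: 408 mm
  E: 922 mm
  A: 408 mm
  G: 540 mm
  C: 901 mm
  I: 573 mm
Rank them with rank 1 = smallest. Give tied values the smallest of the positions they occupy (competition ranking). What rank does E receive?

Sorted (ascending): 408, 408, 540, 573, 901, 922, 922, 922
The 2 values of 408 occupy positions 1–2 → each gets rank 1.
The 3 values of 922 occupy positions 6–8 → each gets rank 6.
E has value 922 mm → rank 6.

6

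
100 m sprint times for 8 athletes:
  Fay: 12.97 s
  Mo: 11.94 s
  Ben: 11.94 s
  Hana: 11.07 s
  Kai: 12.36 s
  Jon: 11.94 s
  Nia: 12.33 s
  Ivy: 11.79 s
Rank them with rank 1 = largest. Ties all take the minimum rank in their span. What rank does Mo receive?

Sorted (descending): 12.97, 12.36, 12.33, 11.94, 11.94, 11.94, 11.79, 11.07
The 3 values of 11.94 occupy positions 4–6 → each gets rank 4.
Mo has value 11.94 s → rank 4.

4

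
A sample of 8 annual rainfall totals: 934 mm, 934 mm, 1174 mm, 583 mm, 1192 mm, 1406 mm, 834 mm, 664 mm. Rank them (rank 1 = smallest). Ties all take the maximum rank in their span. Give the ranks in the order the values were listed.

5, 5, 6, 1, 7, 8, 3, 2

Sorted (ascending): 583, 664, 834, 934, 934, 1174, 1192, 1406
The 2 values of 934 occupy positions 4–5 → each gets rank 5.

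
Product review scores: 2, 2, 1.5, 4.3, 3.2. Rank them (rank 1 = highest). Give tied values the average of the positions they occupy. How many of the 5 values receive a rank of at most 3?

2

Sorted (descending): 4.3, 3.2, 2, 2, 1.5
The 2 values of 2 occupy positions 3–4 → average rank (3+4)/2 = 3.5.
Ranks ≤ 3: {1, 2} → 2 values.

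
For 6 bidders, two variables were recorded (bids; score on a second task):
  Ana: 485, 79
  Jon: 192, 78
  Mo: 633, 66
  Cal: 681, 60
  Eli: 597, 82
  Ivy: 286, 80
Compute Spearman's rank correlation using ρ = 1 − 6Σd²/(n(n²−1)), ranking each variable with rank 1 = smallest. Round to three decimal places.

Ranks of variable 1: 3, 1, 5, 6, 4, 2
Ranks of variable 2: 4, 3, 2, 1, 6, 5
d = r₁ − r₂: -1, -2, 3, 5, -2, -3
d²: 1, 4, 9, 25, 4, 9; Σd² = 52
ρ = 1 − 6·52/(6·35) = 1 − 312/210 = -0.486

-0.486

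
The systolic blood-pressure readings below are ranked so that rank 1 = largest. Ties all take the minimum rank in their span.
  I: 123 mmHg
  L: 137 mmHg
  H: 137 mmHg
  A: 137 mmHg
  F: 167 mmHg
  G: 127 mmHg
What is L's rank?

Sorted (descending): 167, 137, 137, 137, 127, 123
The 3 values of 137 occupy positions 2–4 → each gets rank 2.
L has value 137 mmHg → rank 2.

2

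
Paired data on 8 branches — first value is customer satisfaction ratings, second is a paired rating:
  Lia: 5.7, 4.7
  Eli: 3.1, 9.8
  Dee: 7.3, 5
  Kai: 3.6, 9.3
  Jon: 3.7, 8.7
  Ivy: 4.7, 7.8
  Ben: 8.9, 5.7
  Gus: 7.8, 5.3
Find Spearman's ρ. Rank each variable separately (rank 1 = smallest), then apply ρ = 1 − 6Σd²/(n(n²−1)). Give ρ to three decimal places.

Ranks of variable 1: 5, 1, 6, 2, 3, 4, 8, 7
Ranks of variable 2: 1, 8, 2, 7, 6, 5, 4, 3
d = r₁ − r₂: 4, -7, 4, -5, -3, -1, 4, 4
d²: 16, 49, 16, 25, 9, 1, 16, 16; Σd² = 148
ρ = 1 − 6·148/(8·63) = 1 − 888/504 = -0.762

-0.762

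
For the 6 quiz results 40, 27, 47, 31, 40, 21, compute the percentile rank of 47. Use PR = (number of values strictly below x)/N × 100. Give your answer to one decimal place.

83.3

N = 6.
Strictly below 47: 5. Equal to 47: 1.
PR = 5/6 × 100 = 83.3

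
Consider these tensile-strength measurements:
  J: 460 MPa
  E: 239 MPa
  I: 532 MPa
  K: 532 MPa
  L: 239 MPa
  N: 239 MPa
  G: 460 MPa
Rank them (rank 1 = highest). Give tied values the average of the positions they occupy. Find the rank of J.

3.5

Sorted (descending): 532, 532, 460, 460, 239, 239, 239
The 2 values of 532 occupy positions 1–2 → average rank (1+2)/2 = 1.5.
The 2 values of 460 occupy positions 3–4 → average rank (3+4)/2 = 3.5.
The 3 values of 239 occupy positions 5–7 → average rank 6.
J has value 460 MPa → rank 3.5.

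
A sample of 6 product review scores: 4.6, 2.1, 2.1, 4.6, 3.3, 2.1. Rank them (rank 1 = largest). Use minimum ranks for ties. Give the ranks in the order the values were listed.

Sorted (descending): 4.6, 4.6, 3.3, 2.1, 2.1, 2.1
The 2 values of 4.6 occupy positions 1–2 → each gets rank 1.
The 3 values of 2.1 occupy positions 4–6 → each gets rank 4.

1, 4, 4, 1, 3, 4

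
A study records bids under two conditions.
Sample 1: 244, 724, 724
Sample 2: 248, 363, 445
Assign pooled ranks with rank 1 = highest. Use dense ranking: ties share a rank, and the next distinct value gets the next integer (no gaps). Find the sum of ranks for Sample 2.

9

Sorted (descending): 724, 724, 445, 363, 248, 244
The 2 values of 724 share dense rank 1.
Remaining distinct values take the next consecutive integers.
Sample 2 values → pooled ranks: 248→4, 363→3, 445→2
Rank sum = 4 + 3 + 2 = 9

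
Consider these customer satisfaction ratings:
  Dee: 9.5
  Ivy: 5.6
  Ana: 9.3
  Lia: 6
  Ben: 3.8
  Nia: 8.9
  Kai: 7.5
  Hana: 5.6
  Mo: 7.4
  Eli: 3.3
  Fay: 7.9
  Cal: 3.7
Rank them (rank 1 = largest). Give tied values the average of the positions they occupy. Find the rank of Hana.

Sorted (descending): 9.5, 9.3, 8.9, 7.9, 7.5, 7.4, 6, 5.6, 5.6, 3.8, 3.7, 3.3
The 2 values of 5.6 occupy positions 8–9 → average rank (8+9)/2 = 8.5.
Hana has value 5.6 → rank 8.5.

8.5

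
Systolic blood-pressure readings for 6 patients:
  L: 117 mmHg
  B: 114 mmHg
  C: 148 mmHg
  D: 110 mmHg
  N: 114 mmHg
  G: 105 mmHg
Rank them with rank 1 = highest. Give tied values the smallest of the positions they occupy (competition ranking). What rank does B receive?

Sorted (descending): 148, 117, 114, 114, 110, 105
The 2 values of 114 occupy positions 3–4 → each gets rank 3.
B has value 114 mmHg → rank 3.

3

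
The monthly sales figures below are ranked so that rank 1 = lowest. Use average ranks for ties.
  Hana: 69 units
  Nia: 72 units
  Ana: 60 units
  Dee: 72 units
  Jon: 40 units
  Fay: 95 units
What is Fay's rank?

Sorted (ascending): 40, 60, 69, 72, 72, 95
The 2 values of 72 occupy positions 4–5 → average rank (4+5)/2 = 4.5.
Fay has value 95 units → rank 6.

6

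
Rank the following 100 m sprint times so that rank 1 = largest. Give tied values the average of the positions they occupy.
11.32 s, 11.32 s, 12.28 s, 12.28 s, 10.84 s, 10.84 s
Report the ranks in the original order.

3.5, 3.5, 1.5, 1.5, 5.5, 5.5

Sorted (descending): 12.28, 12.28, 11.32, 11.32, 10.84, 10.84
The 2 values of 12.28 occupy positions 1–2 → average rank (1+2)/2 = 1.5.
The 2 values of 11.32 occupy positions 3–4 → average rank (3+4)/2 = 3.5.
The 2 values of 10.84 occupy positions 5–6 → average rank (5+6)/2 = 5.5.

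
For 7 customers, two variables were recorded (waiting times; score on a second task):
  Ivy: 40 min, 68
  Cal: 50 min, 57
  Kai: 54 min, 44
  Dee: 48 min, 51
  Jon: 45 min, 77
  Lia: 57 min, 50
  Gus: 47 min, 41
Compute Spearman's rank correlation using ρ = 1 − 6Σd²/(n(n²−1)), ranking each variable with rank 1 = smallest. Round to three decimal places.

-0.536

Ranks of variable 1: 1, 5, 6, 4, 2, 7, 3
Ranks of variable 2: 6, 5, 2, 4, 7, 3, 1
d = r₁ − r₂: -5, 0, 4, 0, -5, 4, 2
d²: 25, 0, 16, 0, 25, 16, 4; Σd² = 86
ρ = 1 − 6·86/(7·48) = 1 − 516/336 = -0.536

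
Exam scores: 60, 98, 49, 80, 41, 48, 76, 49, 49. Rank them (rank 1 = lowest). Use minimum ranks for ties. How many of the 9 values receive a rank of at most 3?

5

Sorted (ascending): 41, 48, 49, 49, 49, 60, 76, 80, 98
The 3 values of 49 occupy positions 3–5 → each gets rank 3.
Ranks ≤ 3: {1, 2, 3, 3, 3} → 5 values.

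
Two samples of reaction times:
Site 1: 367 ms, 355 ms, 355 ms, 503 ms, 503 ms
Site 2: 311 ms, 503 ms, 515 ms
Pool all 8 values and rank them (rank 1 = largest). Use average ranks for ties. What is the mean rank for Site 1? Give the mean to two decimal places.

Sorted (descending): 515, 503, 503, 503, 367, 355, 355, 311
The 3 values of 503 occupy positions 2–4 → average rank 3.
The 2 values of 355 occupy positions 6–7 → average rank (6+7)/2 = 6.5.
Site 1 values → pooled ranks: 367→5, 355→6.5, 355→6.5, 503→3, 503→3
Mean rank = (5 + 6.5 + 6.5 + 3 + 3) / 5 = 4.80

4.80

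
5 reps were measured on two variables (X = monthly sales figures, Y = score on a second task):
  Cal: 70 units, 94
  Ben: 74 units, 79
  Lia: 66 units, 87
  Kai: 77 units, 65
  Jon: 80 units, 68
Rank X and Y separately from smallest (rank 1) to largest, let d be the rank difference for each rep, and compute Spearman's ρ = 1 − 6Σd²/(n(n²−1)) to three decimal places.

-0.800

Ranks of variable 1: 2, 3, 1, 4, 5
Ranks of variable 2: 5, 3, 4, 1, 2
d = r₁ − r₂: -3, 0, -3, 3, 3
d²: 9, 0, 9, 9, 9; Σd² = 36
ρ = 1 − 6·36/(5·24) = 1 − 216/120 = -0.800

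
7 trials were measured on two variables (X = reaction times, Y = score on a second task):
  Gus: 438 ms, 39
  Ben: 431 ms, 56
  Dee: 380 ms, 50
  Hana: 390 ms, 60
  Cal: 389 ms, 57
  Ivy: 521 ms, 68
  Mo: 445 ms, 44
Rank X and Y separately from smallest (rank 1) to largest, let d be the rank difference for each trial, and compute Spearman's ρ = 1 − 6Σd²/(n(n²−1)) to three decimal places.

Ranks of variable 1: 5, 4, 1, 3, 2, 7, 6
Ranks of variable 2: 1, 4, 3, 6, 5, 7, 2
d = r₁ − r₂: 4, 0, -2, -3, -3, 0, 4
d²: 16, 0, 4, 9, 9, 0, 16; Σd² = 54
ρ = 1 − 6·54/(7·48) = 1 − 324/336 = 0.036

0.036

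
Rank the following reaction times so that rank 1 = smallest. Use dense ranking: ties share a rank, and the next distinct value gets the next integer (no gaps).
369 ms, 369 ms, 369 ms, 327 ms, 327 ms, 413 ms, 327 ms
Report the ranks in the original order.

2, 2, 2, 1, 1, 3, 1

Sorted (ascending): 327, 327, 327, 369, 369, 369, 413
The 3 values of 327 share dense rank 1.
The 3 values of 369 share dense rank 2.
Remaining distinct values take the next consecutive integers.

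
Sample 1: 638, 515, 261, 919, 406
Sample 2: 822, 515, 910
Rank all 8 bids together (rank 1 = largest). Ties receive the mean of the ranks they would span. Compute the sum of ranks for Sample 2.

Sorted (descending): 919, 910, 822, 638, 515, 515, 406, 261
The 2 values of 515 occupy positions 5–6 → average rank (5+6)/2 = 5.5.
Sample 2 values → pooled ranks: 822→3, 515→5.5, 910→2
Rank sum = 3 + 5.5 + 2 = 10.5

10.5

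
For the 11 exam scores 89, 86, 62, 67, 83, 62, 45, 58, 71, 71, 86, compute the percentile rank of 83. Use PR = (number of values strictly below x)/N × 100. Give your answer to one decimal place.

N = 11.
Strictly below 83: 7. Equal to 83: 1.
PR = 7/11 × 100 = 63.6

63.6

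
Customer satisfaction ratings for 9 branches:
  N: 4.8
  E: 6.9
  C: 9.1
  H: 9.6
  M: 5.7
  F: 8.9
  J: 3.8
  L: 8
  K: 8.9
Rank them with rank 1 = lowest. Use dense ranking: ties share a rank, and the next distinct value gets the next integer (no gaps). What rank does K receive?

Sorted (ascending): 3.8, 4.8, 5.7, 6.9, 8, 8.9, 8.9, 9.1, 9.6
The 2 values of 8.9 share dense rank 6.
Remaining distinct values take the next consecutive integers.
K has value 8.9 → rank 6.

6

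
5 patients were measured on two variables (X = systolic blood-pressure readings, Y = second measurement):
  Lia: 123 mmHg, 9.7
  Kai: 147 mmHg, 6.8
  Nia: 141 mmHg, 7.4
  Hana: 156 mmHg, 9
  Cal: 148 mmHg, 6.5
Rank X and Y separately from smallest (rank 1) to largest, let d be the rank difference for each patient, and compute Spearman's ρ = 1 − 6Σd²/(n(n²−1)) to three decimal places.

-0.400

Ranks of variable 1: 1, 3, 2, 5, 4
Ranks of variable 2: 5, 2, 3, 4, 1
d = r₁ − r₂: -4, 1, -1, 1, 3
d²: 16, 1, 1, 1, 9; Σd² = 28
ρ = 1 − 6·28/(5·24) = 1 − 168/120 = -0.400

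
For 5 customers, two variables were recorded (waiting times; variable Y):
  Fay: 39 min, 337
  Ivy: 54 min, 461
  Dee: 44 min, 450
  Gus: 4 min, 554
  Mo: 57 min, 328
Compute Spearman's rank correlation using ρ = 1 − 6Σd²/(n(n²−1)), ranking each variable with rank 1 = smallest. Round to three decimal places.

-0.600

Ranks of variable 1: 2, 4, 3, 1, 5
Ranks of variable 2: 2, 4, 3, 5, 1
d = r₁ − r₂: 0, 0, 0, -4, 4
d²: 0, 0, 0, 16, 16; Σd² = 32
ρ = 1 − 6·32/(5·24) = 1 − 192/120 = -0.600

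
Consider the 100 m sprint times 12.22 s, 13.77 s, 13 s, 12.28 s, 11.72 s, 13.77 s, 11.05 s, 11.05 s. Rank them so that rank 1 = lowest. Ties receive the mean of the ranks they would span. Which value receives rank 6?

Sorted (ascending): 11.05, 11.05, 11.72, 12.22, 12.28, 13, 13.77, 13.77
The 2 values of 11.05 occupy positions 1–2 → average rank (1+2)/2 = 1.5.
The 2 values of 13.77 occupy positions 7–8 → average rank (7+8)/2 = 7.5.
Rank 6 → value 13.

13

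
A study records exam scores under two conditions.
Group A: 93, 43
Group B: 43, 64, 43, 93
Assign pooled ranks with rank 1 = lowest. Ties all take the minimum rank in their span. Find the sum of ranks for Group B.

11

Sorted (ascending): 43, 43, 43, 64, 93, 93
The 3 values of 43 occupy positions 1–3 → each gets rank 1.
The 2 values of 93 occupy positions 5–6 → each gets rank 5.
Group B values → pooled ranks: 43→1, 64→4, 43→1, 93→5
Rank sum = 1 + 4 + 1 + 5 = 11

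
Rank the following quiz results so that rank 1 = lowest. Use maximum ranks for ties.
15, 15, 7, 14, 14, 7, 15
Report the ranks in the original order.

7, 7, 2, 4, 4, 2, 7

Sorted (ascending): 7, 7, 14, 14, 15, 15, 15
The 2 values of 7 occupy positions 1–2 → each gets rank 2.
The 2 values of 14 occupy positions 3–4 → each gets rank 4.
The 3 values of 15 occupy positions 5–7 → each gets rank 7.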